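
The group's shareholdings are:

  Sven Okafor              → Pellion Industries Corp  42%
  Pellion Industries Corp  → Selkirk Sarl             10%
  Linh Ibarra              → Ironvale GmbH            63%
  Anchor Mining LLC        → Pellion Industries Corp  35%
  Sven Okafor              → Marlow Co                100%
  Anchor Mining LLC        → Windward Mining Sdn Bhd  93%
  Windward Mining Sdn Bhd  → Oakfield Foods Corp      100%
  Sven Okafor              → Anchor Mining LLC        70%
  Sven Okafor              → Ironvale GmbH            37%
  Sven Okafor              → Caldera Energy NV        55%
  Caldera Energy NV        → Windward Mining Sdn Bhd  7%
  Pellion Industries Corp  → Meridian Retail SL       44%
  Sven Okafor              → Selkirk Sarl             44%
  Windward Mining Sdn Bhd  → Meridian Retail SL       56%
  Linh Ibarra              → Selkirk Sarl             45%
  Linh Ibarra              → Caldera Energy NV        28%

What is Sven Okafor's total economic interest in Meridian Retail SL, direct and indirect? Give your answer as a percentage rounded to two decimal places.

67.87%

Sven reaches Meridian along 4 paths.
Via Anchor → Pellion: 70% × 35% × 44% = 10.78%.
Via Pellion: 42% × 44% = 18.48%.
Via Anchor → Windward: 70% × 93% × 56% = 36.456%.
Via Caldera → Windward: 55% × 7% × 56% = 2.156%.
Total: 10.78% + 18.48% + 36.456% + 2.156% = 67.872%.
Rounded: 67.87%.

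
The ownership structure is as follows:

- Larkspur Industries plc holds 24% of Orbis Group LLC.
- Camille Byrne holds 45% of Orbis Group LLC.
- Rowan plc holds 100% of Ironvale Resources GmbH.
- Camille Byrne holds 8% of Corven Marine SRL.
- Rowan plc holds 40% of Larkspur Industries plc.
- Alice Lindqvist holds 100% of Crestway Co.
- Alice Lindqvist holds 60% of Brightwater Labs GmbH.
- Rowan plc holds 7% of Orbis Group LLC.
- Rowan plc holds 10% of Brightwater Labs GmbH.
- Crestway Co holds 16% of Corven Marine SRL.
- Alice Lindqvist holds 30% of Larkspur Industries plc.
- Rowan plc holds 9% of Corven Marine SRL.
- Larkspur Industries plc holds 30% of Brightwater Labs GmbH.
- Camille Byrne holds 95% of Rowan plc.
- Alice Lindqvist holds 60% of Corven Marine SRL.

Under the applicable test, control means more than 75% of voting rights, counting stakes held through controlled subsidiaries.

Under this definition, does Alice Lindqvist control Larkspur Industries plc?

Alice holds 100% of Crestway, so Alice controls Crestway.
Crestway and Alice together hold 16% + 60% = 76% of Corven, so Alice controls Corven.
In Larkspur, Alice's side holds only 30%, not > 75%.
So Alice does not control Larkspur.

No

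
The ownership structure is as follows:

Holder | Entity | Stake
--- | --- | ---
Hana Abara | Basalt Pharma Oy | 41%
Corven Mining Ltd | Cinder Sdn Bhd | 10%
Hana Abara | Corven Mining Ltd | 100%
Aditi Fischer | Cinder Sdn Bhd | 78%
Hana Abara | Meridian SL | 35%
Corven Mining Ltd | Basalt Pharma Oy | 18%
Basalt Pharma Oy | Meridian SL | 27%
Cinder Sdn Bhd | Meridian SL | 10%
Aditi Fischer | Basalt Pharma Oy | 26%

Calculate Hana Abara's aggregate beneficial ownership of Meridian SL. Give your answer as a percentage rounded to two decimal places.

Hana reaches Meridian along 4 paths.
Via Corven → Cinder: 100% × 10% × 10% = 1%.
Direct stake: 35% = 35%.
Via Basalt: 41% × 27% = 11.07%.
Via Corven → Basalt: 100% × 18% × 27% = 4.86%.
Total: 1% + 35% + 11.07% + 4.86% = 51.93%.

51.93%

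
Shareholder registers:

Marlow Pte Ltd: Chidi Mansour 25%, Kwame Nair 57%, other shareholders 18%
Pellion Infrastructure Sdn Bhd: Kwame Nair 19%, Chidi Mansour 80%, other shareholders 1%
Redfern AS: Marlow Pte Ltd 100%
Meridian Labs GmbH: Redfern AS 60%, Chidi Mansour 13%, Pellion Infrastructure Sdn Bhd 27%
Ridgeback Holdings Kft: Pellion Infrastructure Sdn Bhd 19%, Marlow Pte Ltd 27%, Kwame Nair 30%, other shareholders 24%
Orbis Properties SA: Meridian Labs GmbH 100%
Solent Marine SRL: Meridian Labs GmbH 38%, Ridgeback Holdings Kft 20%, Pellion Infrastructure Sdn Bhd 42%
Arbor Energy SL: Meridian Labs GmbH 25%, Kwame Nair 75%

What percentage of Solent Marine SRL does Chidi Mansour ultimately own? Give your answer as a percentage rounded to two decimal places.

56.84%

Chidi reaches Solent along 6 paths.
Via Marlow → Redfern → Meridian: 25% × 100% × 60% × 38% = 5.7%.
Via Meridian: 13% × 38% = 4.94%.
Via Pellion → Meridian: 80% × 27% × 38% = 8.208%.
Via Pellion → Ridgeback: 80% × 19% × 20% = 3.04%.
Via Marlow → Ridgeback: 25% × 27% × 20% = 1.35%.
Via Pellion: 80% × 42% = 33.6%.
Total: 5.7% + 4.94% + 8.208% + 3.04% + 1.35% + 33.6% = 56.838%.
Rounded: 56.84%.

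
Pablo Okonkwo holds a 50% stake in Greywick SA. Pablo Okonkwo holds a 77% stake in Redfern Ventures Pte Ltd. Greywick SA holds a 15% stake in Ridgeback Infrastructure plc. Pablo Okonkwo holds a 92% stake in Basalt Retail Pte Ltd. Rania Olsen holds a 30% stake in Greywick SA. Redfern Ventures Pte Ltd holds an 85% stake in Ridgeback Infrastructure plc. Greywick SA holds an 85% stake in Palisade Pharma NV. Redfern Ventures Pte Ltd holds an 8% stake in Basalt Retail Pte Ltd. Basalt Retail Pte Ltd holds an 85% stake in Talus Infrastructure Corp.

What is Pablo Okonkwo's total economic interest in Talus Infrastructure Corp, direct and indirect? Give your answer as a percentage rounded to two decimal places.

Pablo reaches Talus along 2 paths.
Via Redfern → Basalt: 77% × 8% × 85% = 5.236%.
Via Basalt: 92% × 85% = 78.2%.
Total: 5.236% + 78.2% = 83.436%.
Rounded: 83.44%.

83.44%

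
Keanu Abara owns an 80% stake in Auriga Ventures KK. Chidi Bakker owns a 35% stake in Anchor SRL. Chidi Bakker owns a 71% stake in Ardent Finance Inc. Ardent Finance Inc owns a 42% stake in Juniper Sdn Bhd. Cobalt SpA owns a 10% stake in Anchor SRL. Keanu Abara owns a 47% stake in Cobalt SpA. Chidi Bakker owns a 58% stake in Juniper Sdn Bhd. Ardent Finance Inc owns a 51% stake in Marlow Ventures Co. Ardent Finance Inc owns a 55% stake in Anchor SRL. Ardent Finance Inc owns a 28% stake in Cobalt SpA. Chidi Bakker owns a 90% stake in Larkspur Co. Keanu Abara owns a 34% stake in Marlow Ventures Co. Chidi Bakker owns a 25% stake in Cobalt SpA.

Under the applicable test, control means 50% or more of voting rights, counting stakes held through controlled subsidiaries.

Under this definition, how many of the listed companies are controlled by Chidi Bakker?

6

Chidi holds 71% of Ardent, so Chidi controls Ardent.
Ardent holds 51% of Marlow, so Chidi controls Marlow.
Ardent and Chidi together hold 28% + 25% = 53% of Cobalt, so Chidi controls Cobalt.
Ardent and Chidi together hold 42% + 58% = 100% of Juniper, so Chidi controls Juniper.
Cobalt and Chidi and Ardent together hold 10% + 35% + 55% = 100% of Anchor, so Chidi controls Anchor.
Chidi holds 90% of Larkspur, so Chidi controls Larkspur.
No other company's threshold is met.
Chidi controls 6 companies.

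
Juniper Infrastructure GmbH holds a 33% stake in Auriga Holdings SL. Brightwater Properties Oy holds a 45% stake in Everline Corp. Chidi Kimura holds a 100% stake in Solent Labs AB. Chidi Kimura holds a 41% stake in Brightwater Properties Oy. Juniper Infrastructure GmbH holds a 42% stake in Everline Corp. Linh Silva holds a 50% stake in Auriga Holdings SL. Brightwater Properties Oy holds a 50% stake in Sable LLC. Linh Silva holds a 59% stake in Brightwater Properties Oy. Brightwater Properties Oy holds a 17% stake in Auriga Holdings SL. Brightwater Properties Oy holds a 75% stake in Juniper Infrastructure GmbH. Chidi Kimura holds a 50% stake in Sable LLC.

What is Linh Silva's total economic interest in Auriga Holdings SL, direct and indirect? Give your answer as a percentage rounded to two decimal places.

Linh reaches Auriga along 3 paths.
Direct stake: 50% = 50%.
Via Brightwater: 59% × 17% = 10.03%.
Via Brightwater → Juniper: 59% × 75% × 33% = 14.6025%.
Total: 50% + 10.03% + 14.6025% = 74.6325%.
Rounded: 74.63%.

74.63%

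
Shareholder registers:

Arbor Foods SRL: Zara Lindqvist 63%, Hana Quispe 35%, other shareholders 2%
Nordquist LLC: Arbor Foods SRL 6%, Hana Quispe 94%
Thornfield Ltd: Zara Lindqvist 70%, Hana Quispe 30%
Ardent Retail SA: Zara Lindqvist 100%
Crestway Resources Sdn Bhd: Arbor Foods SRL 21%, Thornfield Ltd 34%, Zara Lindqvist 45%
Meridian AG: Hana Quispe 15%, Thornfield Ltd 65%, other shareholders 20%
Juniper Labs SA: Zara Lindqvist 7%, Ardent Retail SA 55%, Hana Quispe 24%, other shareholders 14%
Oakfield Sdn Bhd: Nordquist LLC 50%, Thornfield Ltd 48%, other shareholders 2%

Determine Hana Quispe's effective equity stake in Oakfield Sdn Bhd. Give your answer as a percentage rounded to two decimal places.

62.45%

Hana reaches Oakfield along 3 paths.
Via Arbor → Nordquist: 35% × 6% × 50% = 1.05%.
Via Nordquist: 94% × 50% = 47%.
Via Thornfield: 30% × 48% = 14.4%.
Total: 1.05% + 47% + 14.4% = 62.45%.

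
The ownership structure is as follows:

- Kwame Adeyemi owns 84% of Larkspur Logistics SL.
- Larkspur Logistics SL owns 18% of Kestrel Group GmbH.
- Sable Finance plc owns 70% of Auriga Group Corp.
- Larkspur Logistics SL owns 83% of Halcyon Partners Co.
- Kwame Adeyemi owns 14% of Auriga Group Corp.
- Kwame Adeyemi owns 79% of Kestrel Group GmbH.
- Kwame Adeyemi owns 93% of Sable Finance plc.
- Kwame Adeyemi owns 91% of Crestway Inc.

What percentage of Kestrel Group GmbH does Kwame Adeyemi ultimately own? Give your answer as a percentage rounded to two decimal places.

94.12%

Kwame reaches Kestrel along 2 paths.
Direct stake: 79% = 79%.
Via Larkspur: 84% × 18% = 15.12%.
Total: 79% + 15.12% = 94.12%.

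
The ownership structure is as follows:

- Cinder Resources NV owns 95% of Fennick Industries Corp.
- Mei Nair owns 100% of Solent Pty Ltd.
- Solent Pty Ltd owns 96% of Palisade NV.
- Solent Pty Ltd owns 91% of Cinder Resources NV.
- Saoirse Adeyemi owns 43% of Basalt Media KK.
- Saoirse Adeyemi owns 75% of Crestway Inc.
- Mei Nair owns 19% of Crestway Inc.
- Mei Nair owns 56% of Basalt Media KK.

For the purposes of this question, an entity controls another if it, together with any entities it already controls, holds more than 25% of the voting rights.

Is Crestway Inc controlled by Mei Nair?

No

Mei holds 100% of Solent, so Mei controls Solent.
Mei holds 56% of Basalt, so Mei controls Basalt.
Solent holds 91% of Cinder, so Mei controls Cinder.
Cinder holds 95% of Fennick, so Mei controls Fennick.
Solent holds 96% of Palisade, so Mei controls Palisade.
In Crestway, Mei's side holds only 19%, not > 25%.
So Mei does not control Crestway.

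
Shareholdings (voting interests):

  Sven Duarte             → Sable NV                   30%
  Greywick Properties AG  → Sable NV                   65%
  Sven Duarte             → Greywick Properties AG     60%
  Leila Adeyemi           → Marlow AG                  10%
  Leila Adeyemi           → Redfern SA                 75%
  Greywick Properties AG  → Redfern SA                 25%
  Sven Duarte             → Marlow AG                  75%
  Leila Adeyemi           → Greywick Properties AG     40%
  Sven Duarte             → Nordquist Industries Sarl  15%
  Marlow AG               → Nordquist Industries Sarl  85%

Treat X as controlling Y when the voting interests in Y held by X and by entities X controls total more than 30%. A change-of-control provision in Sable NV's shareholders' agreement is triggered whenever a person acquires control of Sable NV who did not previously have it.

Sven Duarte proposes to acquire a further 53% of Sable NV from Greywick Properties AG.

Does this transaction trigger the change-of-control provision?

No

The purchase adds only to Sven's holdings (Greywick's stake shrinks), so Sven is the only person who could newly come to control Sable.
Sven holds 60% of Greywick, so Sven controls Greywick.
Sven and Greywick together hold 30% + 65% = 95% of Sable, so Sven controls Sable.
So Sven already controls Sable before the transaction.
After the purchase, Sven's direct stake in Sable rises to 30% + 53% = 83%, and Greywick's stake falls to 12%.
Sven controlled Sable already, so this is not a new person acquiring control; every other person's position is unchanged or reduced.
No new person acquires control, so the clause is not triggered.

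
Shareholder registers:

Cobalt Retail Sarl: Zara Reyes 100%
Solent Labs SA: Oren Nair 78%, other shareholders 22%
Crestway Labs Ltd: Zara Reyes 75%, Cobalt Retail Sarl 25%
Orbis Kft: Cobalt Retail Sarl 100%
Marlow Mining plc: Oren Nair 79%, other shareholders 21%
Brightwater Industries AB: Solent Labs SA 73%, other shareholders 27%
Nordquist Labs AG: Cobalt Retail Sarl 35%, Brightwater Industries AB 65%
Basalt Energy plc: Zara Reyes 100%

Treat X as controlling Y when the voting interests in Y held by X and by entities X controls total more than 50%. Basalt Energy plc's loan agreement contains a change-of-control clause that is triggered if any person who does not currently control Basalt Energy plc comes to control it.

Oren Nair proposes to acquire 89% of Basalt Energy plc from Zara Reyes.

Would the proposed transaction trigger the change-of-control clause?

The purchase adds only to Oren's holdings (Zara's stake shrinks), so Oren is the only person who could newly come to control Basalt.
Oren holds 78% of Solent, so Oren controls Solent.
Oren holds 79% of Marlow, so Oren controls Marlow.
Solent holds 73% of Brightwater, so Oren controls Brightwater.
Brightwater holds 65% of Nordquist, so Oren controls Nordquist.
Neither Oren nor any entity Oren controls holds any voting interest in Basalt.
So before the transaction, Oren does not control Basalt.
After the purchase, Oren holds 89% of Basalt directly, and Zara's stake falls to 11%.
Oren holds 89% of Basalt, so Oren controls Basalt.
Oren did not control Basalt before and does after, so the clause is triggered.

Yes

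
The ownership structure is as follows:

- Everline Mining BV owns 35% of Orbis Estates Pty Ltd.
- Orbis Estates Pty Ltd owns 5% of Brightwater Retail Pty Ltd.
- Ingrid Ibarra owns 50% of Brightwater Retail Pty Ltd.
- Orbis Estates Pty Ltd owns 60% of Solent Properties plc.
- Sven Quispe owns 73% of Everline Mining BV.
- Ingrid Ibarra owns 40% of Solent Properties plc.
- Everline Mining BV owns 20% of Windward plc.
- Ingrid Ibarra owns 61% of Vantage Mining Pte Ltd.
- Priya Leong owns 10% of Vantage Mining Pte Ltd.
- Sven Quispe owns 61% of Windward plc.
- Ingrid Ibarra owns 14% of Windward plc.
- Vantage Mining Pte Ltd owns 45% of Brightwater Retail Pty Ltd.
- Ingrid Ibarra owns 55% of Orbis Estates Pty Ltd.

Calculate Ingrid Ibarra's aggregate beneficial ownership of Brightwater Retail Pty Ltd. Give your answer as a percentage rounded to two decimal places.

80.20%

Ingrid reaches Brightwater along 3 paths.
Direct stake: 50% = 50%.
Via Vantage: 61% × 45% = 27.45%.
Via Orbis: 55% × 5% = 2.75%.
Total: 50% + 27.45% + 2.75% = 80.2%.
Rounded: 80.20%.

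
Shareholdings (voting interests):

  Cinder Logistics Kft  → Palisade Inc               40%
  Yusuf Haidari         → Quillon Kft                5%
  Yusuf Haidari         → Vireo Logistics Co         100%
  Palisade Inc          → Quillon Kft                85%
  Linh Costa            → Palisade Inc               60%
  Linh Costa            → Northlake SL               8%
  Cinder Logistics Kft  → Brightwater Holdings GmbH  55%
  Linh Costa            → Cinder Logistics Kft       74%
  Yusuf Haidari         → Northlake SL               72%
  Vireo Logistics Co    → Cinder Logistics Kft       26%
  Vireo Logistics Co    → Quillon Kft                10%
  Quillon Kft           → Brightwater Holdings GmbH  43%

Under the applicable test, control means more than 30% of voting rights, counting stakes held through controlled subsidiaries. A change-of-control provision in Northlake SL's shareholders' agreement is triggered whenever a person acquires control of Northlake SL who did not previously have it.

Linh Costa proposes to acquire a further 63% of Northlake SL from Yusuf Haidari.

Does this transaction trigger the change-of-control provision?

Yes

The purchase adds only to Linh's holdings (Yusuf's stake shrinks), so Linh is the only person who could newly come to control Northlake.
Linh holds 74% of Cinder, so Linh controls Cinder.
Linh and Cinder together hold 60% + 40% = 100% of Palisade, so Linh controls Palisade.
Palisade holds 85% of Quillon, so Linh controls Quillon.
Quillon and Cinder together hold 43% + 55% = 98% of Brightwater, so Linh controls Brightwater.
In Northlake, Linh's side holds only 8%, not > 30%.
So before the transaction, Linh does not control Northlake.
After the purchase, Linh's direct stake in Northlake rises to 8% + 63% = 71%, and Yusuf's stake falls to 9%.
Linh holds 71% of Northlake, so Linh controls Northlake.
Linh did not control Northlake before and does after, so the clause is triggered.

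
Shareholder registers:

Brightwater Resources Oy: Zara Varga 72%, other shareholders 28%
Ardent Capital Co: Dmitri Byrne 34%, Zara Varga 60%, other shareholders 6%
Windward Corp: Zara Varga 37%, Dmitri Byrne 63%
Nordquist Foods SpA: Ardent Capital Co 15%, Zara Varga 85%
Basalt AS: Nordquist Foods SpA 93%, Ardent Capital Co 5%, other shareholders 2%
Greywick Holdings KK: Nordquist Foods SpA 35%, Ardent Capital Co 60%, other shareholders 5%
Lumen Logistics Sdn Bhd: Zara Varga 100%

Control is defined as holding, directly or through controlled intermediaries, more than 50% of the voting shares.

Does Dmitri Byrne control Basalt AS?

No

Dmitri holds 63% of Windward, so Dmitri controls Windward.
Neither Dmitri nor any entity Dmitri controls holds any voting interest in Basalt.
So Dmitri does not control Basalt.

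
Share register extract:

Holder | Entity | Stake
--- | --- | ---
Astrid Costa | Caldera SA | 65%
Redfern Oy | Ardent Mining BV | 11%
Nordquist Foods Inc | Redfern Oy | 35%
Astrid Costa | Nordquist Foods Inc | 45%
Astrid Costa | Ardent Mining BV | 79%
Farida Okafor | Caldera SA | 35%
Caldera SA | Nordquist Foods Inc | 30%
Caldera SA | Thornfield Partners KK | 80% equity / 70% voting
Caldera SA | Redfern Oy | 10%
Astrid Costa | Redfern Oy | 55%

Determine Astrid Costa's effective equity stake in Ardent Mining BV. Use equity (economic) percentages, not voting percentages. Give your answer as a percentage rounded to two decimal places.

Astrid reaches Ardent along 5 paths.
Via Caldera → Redfern: 65% × 10% × 11% = 0.715%.
Via Redfern: 55% × 11% = 6.05%.
Via Caldera → Nordquist → Redfern: 65% × 30% × 35% × 11% = 0.75075%.
Via Nordquist → Redfern: 45% × 35% × 11% = 1.7325%.
Direct stake: 79% = 79%.
Total: 0.715% + 6.05% + 0.75075% + 1.7325% + 79% = 88.24825%.
Rounded: 88.25%.

88.25%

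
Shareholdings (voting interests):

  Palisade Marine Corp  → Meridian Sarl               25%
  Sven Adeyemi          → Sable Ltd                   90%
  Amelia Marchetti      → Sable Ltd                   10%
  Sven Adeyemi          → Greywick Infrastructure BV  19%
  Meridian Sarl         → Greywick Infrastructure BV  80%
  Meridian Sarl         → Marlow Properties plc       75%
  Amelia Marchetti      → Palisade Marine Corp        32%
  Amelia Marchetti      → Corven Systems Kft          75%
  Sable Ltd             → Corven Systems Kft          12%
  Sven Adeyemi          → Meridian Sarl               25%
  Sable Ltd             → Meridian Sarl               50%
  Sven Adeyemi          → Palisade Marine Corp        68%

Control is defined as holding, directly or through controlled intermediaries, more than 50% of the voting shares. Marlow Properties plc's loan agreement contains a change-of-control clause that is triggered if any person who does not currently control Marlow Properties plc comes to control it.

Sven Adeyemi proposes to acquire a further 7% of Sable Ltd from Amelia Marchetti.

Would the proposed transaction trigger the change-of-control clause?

No

The purchase adds only to Sven's holdings (Amelia's stake shrinks), so Sven is the only person who could newly come to control Marlow.
Sven holds 68% of Palisade, so Sven controls Palisade.
Sven holds 90% of Sable, so Sven controls Sable.
Sable and Sven and Palisade together hold 50% + 25% + 25% = 100% of Meridian, so Sven controls Meridian.
Meridian holds 75% of Marlow, so Sven controls Marlow.
So Sven already controls Marlow before the transaction.
After the purchase, Sven's direct stake in Sable rises to 90% + 7% = 97%, and Amelia's stake falls to 3%.
Sven controlled Marlow already, so this is not a new person acquiring control; every other person's position is unchanged or reduced.
No new person acquires control, so the clause is not triggered.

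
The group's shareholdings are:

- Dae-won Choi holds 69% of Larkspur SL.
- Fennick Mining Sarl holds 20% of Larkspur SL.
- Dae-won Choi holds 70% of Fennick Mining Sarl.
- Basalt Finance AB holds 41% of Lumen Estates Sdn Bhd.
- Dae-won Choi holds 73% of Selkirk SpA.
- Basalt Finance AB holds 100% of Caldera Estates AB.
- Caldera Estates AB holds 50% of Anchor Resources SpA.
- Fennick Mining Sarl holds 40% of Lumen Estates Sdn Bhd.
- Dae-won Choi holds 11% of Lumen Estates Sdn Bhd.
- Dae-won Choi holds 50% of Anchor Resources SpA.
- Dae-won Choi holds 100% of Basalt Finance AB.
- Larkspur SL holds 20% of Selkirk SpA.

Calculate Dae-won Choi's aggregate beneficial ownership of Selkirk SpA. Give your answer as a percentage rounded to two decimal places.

89.60%

Dae-won reaches Selkirk along 3 paths.
Direct stake: 73% = 73%.
Via Fennick → Larkspur: 70% × 20% × 20% = 2.8%.
Via Larkspur: 69% × 20% = 13.8%.
Total: 73% + 2.8% + 13.8% = 89.6%.
Rounded: 89.60%.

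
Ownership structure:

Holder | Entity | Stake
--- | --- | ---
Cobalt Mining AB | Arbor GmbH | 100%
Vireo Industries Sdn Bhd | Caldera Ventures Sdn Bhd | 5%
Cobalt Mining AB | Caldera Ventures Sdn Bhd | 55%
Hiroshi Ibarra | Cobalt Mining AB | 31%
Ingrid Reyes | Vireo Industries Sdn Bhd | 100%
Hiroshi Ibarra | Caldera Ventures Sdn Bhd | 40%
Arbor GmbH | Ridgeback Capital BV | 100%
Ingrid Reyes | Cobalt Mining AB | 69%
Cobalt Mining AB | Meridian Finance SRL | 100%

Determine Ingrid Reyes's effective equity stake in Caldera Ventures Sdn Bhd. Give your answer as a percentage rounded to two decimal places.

Ingrid reaches Caldera along 2 paths.
Via Cobalt: 69% × 55% = 37.95%.
Via Vireo: 100% × 5% = 5%.
Total: 37.95% + 5% = 42.95%.

42.95%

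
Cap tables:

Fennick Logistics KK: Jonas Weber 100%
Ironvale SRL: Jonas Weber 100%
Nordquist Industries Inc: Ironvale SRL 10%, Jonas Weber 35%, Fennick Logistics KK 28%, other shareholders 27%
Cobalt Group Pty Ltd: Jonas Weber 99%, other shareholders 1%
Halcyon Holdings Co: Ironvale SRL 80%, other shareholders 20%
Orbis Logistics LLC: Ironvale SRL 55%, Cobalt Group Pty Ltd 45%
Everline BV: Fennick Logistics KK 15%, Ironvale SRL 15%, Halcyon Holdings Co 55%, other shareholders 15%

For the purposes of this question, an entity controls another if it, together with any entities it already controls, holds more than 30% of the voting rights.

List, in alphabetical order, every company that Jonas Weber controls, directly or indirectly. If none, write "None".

Cobalt Group Pty Ltd, Everline BV, Fennick Logistics KK, Halcyon Holdings Co, Ironvale SRL, Nordquist Industries Inc, Orbis Logistics LLC

Jonas holds 100% of Fennick, so Jonas controls Fennick.
Jonas holds 100% of Ironvale, so Jonas controls Ironvale.
Ironvale and Jonas and Fennick together hold 10% + 35% + 28% = 73% of Nordquist, so Jonas controls Nordquist.
Jonas holds 99% of Cobalt, so Jonas controls Cobalt.
Ironvale holds 80% of Halcyon, so Jonas controls Halcyon.
Ironvale and Cobalt together hold 55% + 45% = 100% of Orbis, so Jonas controls Orbis.
Fennick and Ironvale and Halcyon together hold 15% + 15% + 55% = 85% of Everline, so Jonas controls Everline.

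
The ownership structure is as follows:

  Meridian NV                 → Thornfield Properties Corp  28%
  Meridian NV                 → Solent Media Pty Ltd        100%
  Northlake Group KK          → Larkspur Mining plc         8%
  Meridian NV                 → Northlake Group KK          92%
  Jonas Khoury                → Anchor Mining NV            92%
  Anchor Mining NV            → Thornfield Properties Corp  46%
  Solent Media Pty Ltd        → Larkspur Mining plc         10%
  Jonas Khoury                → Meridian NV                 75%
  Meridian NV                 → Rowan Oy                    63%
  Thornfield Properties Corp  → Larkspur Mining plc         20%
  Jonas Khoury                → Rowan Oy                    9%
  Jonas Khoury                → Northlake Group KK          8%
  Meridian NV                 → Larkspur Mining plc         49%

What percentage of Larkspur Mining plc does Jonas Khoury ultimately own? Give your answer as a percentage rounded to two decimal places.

63.07%

Jonas reaches Larkspur along 6 paths.
Via Anchor → Thornfield: 92% × 46% × 20% = 8.464%.
Via Meridian → Thornfield: 75% × 28% × 20% = 4.2%.
Via Northlake: 8% × 8% = 0.64%.
Via Meridian → Northlake: 75% × 92% × 8% = 5.52%.
Via Meridian: 75% × 49% = 36.75%.
Via Meridian → Solent: 75% × 100% × 10% = 7.5%.
Total: 8.464% + 4.2% + 0.64% + 5.52% + 36.75% + 7.5% = 63.074%.
Rounded: 63.07%.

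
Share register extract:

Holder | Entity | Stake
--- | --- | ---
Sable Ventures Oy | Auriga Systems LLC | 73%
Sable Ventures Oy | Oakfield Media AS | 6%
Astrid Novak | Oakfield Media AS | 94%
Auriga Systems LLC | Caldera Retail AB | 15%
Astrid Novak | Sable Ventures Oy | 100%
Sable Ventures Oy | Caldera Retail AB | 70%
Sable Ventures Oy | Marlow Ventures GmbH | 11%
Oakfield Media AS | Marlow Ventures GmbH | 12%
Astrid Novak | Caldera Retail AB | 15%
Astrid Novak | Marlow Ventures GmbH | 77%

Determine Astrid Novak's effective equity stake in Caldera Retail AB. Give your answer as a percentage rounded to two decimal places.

95.95%

Astrid reaches Caldera along 3 paths.
Via Sable: 100% × 70% = 70%.
Via Sable → Auriga: 100% × 73% × 15% = 10.95%.
Direct stake: 15% = 15%.
Total: 70% + 10.95% + 15% = 95.95%.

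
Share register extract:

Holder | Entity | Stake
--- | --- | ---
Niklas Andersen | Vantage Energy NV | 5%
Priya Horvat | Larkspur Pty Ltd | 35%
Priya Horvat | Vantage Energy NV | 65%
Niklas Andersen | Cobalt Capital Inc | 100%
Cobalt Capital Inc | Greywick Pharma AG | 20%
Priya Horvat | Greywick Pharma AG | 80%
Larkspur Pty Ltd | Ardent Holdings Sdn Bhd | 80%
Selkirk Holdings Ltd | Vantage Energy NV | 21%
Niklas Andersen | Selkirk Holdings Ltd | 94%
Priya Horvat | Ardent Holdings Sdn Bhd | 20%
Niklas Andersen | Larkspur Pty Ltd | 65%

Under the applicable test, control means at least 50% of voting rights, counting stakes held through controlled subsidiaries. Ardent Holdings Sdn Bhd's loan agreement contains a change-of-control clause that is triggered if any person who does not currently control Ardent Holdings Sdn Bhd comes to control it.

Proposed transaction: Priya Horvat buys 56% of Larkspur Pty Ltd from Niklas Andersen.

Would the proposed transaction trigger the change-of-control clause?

The purchase adds only to Priya's holdings (Niklas's stake shrinks), so Priya is the only person who could newly come to control Ardent.
Priya holds 80% of Greywick, so Priya controls Greywick.
Priya holds 65% of Vantage, so Priya controls Vantage.
In Ardent, Priya's side holds only 20%, not ≥ 50%.
So before the transaction, Priya does not control Ardent.
After the purchase, Priya's direct stake in Larkspur rises to 35% + 56% = 91%, and Niklas's stake falls to 9%.
Priya holds 91% of Larkspur, so Priya controls Larkspur.
Larkspur and Priya together hold 80% + 20% = 100% of Ardent, so Priya controls Ardent.
Priya did not control Ardent before and does after, so the clause is triggered.

Yes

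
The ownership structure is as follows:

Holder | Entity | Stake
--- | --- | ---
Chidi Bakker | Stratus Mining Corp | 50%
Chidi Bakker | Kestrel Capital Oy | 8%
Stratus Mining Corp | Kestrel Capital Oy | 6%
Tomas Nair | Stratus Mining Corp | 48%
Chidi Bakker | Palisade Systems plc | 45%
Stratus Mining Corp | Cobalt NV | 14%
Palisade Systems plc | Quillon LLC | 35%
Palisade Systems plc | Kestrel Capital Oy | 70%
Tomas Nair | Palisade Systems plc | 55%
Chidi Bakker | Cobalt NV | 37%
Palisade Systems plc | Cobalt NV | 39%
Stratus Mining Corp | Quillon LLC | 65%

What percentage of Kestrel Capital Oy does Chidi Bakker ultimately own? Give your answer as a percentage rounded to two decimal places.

Chidi reaches Kestrel along 3 paths.
Direct stake: 8% = 8%.
Via Palisade: 45% × 70% = 31.5%.
Via Stratus: 50% × 6% = 3%.
Total: 8% + 31.5% + 3% = 42.5%.
Rounded: 42.50%.

42.50%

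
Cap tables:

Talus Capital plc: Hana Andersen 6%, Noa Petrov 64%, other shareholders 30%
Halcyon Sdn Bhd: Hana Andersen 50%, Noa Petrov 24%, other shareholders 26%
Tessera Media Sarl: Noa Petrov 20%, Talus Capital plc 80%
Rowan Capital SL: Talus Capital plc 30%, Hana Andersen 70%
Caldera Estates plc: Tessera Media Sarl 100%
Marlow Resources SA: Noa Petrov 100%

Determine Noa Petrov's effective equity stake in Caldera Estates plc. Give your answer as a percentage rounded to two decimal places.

71.20%

Noa reaches Caldera along 2 paths.
Via Tessera: 20% × 100% = 20%.
Via Talus → Tessera: 64% × 80% × 100% = 51.2%.
Total: 20% + 51.2% = 71.2%.
Rounded: 71.20%.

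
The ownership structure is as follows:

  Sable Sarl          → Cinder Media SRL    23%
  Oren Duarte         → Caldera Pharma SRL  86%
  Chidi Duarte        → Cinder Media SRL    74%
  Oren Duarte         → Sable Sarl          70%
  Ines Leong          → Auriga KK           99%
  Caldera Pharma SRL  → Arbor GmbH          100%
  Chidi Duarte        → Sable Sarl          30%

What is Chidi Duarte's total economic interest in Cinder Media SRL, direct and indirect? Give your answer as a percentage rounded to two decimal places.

Chidi reaches Cinder along 2 paths.
Via Sable: 30% × 23% = 6.9%.
Direct stake: 74% = 74%.
Total: 6.9% + 74% = 80.9%.
Rounded: 80.90%.

80.90%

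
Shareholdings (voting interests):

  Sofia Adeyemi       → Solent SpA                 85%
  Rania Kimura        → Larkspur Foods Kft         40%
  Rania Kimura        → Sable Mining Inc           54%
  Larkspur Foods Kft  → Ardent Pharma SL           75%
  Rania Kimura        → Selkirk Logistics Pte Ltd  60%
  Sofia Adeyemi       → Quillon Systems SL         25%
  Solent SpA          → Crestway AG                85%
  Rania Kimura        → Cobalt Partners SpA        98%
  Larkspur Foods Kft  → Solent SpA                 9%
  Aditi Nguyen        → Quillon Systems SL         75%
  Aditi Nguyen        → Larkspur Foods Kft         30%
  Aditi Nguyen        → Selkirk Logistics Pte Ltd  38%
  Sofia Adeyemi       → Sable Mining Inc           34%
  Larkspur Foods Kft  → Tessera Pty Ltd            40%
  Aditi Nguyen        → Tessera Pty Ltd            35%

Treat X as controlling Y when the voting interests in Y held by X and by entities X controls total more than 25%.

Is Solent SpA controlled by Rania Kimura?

No

Rania holds 60% of Selkirk, so Rania controls Selkirk.
Rania holds 40% of Larkspur, so Rania controls Larkspur.
Rania holds 98% of Cobalt, so Rania controls Cobalt.
Larkspur holds 75% of Ardent, so Rania controls Ardent.
Larkspur holds 40% of Tessera, so Rania controls Tessera.
Rania holds 54% of Sable, so Rania controls Sable.
In Solent, Rania's side holds only 9%, not > 25%.
So Rania does not control Solent.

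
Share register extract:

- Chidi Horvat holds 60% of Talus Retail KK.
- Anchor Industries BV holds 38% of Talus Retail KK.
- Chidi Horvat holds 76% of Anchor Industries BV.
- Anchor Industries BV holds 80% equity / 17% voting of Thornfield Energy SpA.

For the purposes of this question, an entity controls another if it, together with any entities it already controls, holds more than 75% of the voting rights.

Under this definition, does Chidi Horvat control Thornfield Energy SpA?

Chidi holds 76% of Anchor, so Chidi controls Anchor.
Chidi and Anchor together hold 60% + 38% = 98% of Talus, so Chidi controls Talus.
In Thornfield, Chidi's side holds only 17%, not > 75%.
So Chidi does not control Thornfield.

No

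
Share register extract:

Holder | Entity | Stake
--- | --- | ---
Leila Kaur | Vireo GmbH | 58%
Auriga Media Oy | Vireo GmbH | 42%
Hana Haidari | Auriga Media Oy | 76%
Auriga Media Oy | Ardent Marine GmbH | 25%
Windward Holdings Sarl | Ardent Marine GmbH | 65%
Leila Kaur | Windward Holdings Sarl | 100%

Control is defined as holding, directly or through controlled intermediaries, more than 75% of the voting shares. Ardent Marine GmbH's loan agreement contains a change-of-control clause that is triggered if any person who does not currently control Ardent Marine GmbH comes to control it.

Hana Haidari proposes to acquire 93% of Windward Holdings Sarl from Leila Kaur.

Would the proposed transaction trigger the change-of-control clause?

The purchase adds only to Hana's holdings (Leila's stake shrinks), so Hana is the only person who could newly come to control Ardent.
Hana holds 76% of Auriga, so Hana controls Auriga.
In Ardent, Hana's side holds only 25%, not > 75%.
So before the transaction, Hana does not control Ardent.
After the purchase, Hana holds 93% of Windward directly, and Leila's stake falls to 7%.
Hana holds 93% of Windward, so Hana controls Windward.
Auriga and Windward together hold 25% + 65% = 90% of Ardent, so Hana controls Ardent.
Hana did not control Ardent before and does after, so the clause is triggered.

Yes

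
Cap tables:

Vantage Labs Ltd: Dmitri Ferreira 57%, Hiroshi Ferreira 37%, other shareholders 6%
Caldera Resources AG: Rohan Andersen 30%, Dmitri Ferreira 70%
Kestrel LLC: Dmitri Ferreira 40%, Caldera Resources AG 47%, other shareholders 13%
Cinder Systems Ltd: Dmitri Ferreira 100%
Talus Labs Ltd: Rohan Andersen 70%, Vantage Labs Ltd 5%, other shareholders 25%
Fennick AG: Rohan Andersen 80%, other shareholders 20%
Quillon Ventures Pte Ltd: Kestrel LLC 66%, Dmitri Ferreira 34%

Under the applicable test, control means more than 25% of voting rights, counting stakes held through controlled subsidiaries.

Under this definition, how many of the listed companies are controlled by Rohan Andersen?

Rohan holds 30% of Caldera, so Rohan controls Caldera.
Caldera holds 47% of Kestrel, so Rohan controls Kestrel.
Rohan holds 70% of Talus, so Rohan controls Talus.
Rohan holds 80% of Fennick, so Rohan controls Fennick.
Kestrel holds 66% of Quillon, so Rohan controls Quillon.
No other company's threshold is met.
Rohan controls 5 companies.

5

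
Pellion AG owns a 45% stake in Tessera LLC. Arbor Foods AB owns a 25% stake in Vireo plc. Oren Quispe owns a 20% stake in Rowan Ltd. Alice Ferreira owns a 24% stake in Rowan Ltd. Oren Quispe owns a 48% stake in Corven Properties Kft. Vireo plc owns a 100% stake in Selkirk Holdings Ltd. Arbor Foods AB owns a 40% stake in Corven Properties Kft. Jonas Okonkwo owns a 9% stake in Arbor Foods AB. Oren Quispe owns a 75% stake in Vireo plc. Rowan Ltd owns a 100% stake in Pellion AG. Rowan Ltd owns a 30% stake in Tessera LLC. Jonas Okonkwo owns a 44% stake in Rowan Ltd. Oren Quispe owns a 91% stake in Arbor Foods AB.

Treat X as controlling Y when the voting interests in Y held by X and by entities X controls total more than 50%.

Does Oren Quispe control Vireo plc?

Oren holds 91% of Arbor, so Oren controls Arbor.
Oren and Arbor together hold 75% + 25% = 100% of Vireo, so Oren controls Vireo.

Yes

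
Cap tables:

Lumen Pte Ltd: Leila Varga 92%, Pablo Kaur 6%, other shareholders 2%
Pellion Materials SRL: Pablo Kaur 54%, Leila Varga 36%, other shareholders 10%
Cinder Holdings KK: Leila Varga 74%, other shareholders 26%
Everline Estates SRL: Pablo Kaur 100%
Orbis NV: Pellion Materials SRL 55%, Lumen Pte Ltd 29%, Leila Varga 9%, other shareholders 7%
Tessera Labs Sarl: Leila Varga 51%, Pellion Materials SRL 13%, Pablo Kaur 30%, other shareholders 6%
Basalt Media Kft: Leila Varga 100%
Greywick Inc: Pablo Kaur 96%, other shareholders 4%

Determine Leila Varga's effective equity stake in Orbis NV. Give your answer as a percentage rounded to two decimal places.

55.48%

Leila reaches Orbis along 3 paths.
Via Pellion: 36% × 55% = 19.8%.
Via Lumen: 92% × 29% = 26.68%.
Direct stake: 9% = 9%.
Total: 19.8% + 26.68% + 9% = 55.48%.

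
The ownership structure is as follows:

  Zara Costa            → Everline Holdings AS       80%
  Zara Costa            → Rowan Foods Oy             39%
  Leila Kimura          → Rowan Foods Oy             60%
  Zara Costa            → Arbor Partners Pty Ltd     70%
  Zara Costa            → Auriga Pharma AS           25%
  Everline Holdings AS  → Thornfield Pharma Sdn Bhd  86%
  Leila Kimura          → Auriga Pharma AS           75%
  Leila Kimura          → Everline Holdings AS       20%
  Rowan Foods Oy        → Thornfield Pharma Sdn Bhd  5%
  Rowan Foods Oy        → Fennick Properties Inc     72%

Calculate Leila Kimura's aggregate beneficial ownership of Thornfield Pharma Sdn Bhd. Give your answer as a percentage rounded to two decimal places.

20.20%

Leila reaches Thornfield along 2 paths.
Via Everline: 20% × 86% = 17.2%.
Via Rowan: 60% × 5% = 3%.
Total: 17.2% + 3% = 20.2%.
Rounded: 20.20%.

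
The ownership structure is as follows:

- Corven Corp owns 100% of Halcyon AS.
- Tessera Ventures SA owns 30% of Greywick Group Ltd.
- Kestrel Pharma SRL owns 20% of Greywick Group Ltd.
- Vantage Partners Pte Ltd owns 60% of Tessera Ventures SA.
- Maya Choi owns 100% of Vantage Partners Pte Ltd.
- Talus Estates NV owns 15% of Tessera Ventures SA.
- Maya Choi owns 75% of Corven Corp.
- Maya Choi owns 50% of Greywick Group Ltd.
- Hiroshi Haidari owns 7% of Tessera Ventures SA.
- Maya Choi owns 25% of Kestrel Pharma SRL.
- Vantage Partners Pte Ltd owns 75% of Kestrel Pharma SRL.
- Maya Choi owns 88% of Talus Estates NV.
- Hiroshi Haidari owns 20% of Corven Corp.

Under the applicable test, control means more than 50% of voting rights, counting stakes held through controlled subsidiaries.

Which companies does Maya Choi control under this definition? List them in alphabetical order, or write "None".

Corven Corp, Greywick Group Ltd, Halcyon AS, Kestrel Pharma SRL, Talus Estates NV, Tessera Ventures SA, Vantage Partners Pte Ltd

Maya holds 100% of Vantage, so Maya controls Vantage.
Maya holds 88% of Talus, so Maya controls Talus.
Talus and Vantage together hold 15% + 60% = 75% of Tessera, so Maya controls Tessera.
Maya holds 75% of Corven, so Maya controls Corven.
Corven holds 100% of Halcyon, so Maya controls Halcyon.
Maya and Vantage together hold 25% + 75% = 100% of Kestrel, so Maya controls Kestrel.
Tessera and Kestrel and Maya together hold 30% + 20% + 50% = 100% of Greywick, so Maya controls Greywick.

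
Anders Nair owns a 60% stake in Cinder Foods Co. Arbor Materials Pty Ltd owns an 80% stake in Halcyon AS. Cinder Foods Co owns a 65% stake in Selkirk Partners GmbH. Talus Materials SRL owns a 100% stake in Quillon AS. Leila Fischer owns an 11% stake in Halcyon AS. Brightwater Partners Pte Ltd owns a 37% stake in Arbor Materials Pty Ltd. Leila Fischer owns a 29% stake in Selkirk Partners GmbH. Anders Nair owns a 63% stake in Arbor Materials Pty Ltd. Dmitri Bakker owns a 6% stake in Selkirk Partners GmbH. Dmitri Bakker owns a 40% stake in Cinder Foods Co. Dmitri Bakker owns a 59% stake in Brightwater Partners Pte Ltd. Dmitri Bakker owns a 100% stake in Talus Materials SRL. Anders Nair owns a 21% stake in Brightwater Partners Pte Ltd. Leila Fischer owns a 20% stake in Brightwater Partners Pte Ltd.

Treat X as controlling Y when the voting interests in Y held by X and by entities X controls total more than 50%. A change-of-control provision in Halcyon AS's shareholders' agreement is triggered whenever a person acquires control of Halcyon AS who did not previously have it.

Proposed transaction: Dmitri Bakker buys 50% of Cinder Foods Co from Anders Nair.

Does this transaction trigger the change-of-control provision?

The purchase adds only to Dmitri's holdings (Anders's stake shrinks), so Dmitri is the only person who could newly come to control Halcyon.
Dmitri holds 59% of Brightwater, so Dmitri controls Brightwater.
Dmitri holds 100% of Talus, so Dmitri controls Talus.
Talus holds 100% of Quillon, so Dmitri controls Quillon.
Neither Dmitri nor any entity Dmitri controls holds any voting interest in Halcyon.
So before the transaction, Dmitri does not control Halcyon.
After the purchase, Dmitri's direct stake in Cinder rises to 40% + 50% = 90%, and Anders's stake falls to 10%.
Dmitri holds 90% of Cinder, so Dmitri controls Cinder.
Dmitri and Cinder together hold 6% + 65% = 71% of Selkirk, so Dmitri controls Selkirk.
After the transaction, neither Dmitri nor any entity Dmitri controls holds a voting interest in Halcyon, so Dmitri still does not control it.
No new person acquires control, so the clause is not triggered.

No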